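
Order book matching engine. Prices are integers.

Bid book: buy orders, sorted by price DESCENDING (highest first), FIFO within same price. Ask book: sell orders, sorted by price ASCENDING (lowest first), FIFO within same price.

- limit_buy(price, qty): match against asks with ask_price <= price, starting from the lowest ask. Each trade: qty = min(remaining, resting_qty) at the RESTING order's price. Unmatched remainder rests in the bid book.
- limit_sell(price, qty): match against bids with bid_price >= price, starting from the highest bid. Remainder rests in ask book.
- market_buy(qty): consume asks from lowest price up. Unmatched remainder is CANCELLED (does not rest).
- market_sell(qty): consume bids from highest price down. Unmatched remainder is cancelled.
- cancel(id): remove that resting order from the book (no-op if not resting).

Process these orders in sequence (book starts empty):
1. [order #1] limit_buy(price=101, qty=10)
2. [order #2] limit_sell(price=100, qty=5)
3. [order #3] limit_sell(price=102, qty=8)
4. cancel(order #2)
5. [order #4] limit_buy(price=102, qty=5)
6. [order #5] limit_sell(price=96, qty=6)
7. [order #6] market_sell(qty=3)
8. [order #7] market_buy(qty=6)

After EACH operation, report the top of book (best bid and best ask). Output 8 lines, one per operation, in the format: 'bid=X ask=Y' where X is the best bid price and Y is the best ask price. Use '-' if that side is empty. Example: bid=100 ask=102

Answer: bid=101 ask=-
bid=101 ask=-
bid=101 ask=102
bid=101 ask=102
bid=101 ask=102
bid=- ask=96
bid=- ask=96
bid=- ask=-

Derivation:
After op 1 [order #1] limit_buy(price=101, qty=10): fills=none; bids=[#1:10@101] asks=[-]
After op 2 [order #2] limit_sell(price=100, qty=5): fills=#1x#2:5@101; bids=[#1:5@101] asks=[-]
After op 3 [order #3] limit_sell(price=102, qty=8): fills=none; bids=[#1:5@101] asks=[#3:8@102]
After op 4 cancel(order #2): fills=none; bids=[#1:5@101] asks=[#3:8@102]
After op 5 [order #4] limit_buy(price=102, qty=5): fills=#4x#3:5@102; bids=[#1:5@101] asks=[#3:3@102]
After op 6 [order #5] limit_sell(price=96, qty=6): fills=#1x#5:5@101; bids=[-] asks=[#5:1@96 #3:3@102]
After op 7 [order #6] market_sell(qty=3): fills=none; bids=[-] asks=[#5:1@96 #3:3@102]
After op 8 [order #7] market_buy(qty=6): fills=#7x#5:1@96 #7x#3:3@102; bids=[-] asks=[-]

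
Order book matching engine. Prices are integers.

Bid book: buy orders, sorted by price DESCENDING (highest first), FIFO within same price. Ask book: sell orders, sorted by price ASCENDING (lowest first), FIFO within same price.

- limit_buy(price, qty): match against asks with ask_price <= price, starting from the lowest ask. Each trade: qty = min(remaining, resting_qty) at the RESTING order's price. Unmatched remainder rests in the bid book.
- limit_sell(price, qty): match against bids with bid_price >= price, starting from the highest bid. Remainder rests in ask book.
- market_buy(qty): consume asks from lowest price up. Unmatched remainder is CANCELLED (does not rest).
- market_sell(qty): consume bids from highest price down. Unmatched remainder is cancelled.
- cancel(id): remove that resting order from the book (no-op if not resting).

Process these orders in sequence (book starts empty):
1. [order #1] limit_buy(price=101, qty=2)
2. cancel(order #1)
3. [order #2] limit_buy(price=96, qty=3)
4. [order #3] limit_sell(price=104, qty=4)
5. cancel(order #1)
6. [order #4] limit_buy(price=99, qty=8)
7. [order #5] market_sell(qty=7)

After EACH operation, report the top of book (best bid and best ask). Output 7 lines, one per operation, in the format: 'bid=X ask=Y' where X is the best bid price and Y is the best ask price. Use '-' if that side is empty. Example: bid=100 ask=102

Answer: bid=101 ask=-
bid=- ask=-
bid=96 ask=-
bid=96 ask=104
bid=96 ask=104
bid=99 ask=104
bid=99 ask=104

Derivation:
After op 1 [order #1] limit_buy(price=101, qty=2): fills=none; bids=[#1:2@101] asks=[-]
After op 2 cancel(order #1): fills=none; bids=[-] asks=[-]
After op 3 [order #2] limit_buy(price=96, qty=3): fills=none; bids=[#2:3@96] asks=[-]
After op 4 [order #3] limit_sell(price=104, qty=4): fills=none; bids=[#2:3@96] asks=[#3:4@104]
After op 5 cancel(order #1): fills=none; bids=[#2:3@96] asks=[#3:4@104]
After op 6 [order #4] limit_buy(price=99, qty=8): fills=none; bids=[#4:8@99 #2:3@96] asks=[#3:4@104]
After op 7 [order #5] market_sell(qty=7): fills=#4x#5:7@99; bids=[#4:1@99 #2:3@96] asks=[#3:4@104]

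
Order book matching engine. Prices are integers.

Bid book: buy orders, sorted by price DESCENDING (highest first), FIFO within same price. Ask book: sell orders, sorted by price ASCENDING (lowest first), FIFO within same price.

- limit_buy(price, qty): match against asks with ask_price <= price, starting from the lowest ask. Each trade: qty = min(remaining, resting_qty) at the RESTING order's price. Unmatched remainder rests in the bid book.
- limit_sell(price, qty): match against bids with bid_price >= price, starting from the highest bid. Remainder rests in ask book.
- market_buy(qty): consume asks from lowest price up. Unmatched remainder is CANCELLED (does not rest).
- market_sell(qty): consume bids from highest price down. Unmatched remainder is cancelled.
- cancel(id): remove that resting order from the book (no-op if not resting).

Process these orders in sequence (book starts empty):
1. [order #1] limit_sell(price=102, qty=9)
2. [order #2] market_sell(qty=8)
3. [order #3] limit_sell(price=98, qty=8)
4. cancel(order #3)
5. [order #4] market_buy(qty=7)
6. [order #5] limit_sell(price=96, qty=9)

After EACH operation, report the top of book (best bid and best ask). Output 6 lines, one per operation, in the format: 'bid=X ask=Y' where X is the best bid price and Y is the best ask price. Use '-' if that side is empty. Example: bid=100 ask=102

Answer: bid=- ask=102
bid=- ask=102
bid=- ask=98
bid=- ask=102
bid=- ask=102
bid=- ask=96

Derivation:
After op 1 [order #1] limit_sell(price=102, qty=9): fills=none; bids=[-] asks=[#1:9@102]
After op 2 [order #2] market_sell(qty=8): fills=none; bids=[-] asks=[#1:9@102]
After op 3 [order #3] limit_sell(price=98, qty=8): fills=none; bids=[-] asks=[#3:8@98 #1:9@102]
After op 4 cancel(order #3): fills=none; bids=[-] asks=[#1:9@102]
After op 5 [order #4] market_buy(qty=7): fills=#4x#1:7@102; bids=[-] asks=[#1:2@102]
After op 6 [order #5] limit_sell(price=96, qty=9): fills=none; bids=[-] asks=[#5:9@96 #1:2@102]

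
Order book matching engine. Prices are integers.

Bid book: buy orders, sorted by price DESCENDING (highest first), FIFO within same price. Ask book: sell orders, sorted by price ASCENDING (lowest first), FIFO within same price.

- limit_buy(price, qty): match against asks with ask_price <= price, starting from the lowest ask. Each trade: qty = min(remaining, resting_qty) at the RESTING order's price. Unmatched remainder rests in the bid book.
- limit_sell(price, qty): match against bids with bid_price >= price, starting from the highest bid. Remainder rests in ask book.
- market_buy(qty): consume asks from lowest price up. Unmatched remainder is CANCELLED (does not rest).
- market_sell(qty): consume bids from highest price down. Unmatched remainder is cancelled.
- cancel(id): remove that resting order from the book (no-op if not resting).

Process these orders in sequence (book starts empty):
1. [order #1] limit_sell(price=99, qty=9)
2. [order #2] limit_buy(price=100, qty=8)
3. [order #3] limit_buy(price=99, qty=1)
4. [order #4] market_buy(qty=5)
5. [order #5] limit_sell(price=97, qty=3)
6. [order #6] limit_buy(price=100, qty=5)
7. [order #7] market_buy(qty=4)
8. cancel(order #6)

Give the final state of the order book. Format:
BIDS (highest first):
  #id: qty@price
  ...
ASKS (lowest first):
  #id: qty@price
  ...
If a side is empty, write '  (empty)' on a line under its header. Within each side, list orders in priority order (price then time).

Answer: BIDS (highest first):
  (empty)
ASKS (lowest first):
  (empty)

Derivation:
After op 1 [order #1] limit_sell(price=99, qty=9): fills=none; bids=[-] asks=[#1:9@99]
After op 2 [order #2] limit_buy(price=100, qty=8): fills=#2x#1:8@99; bids=[-] asks=[#1:1@99]
After op 3 [order #3] limit_buy(price=99, qty=1): fills=#3x#1:1@99; bids=[-] asks=[-]
After op 4 [order #4] market_buy(qty=5): fills=none; bids=[-] asks=[-]
After op 5 [order #5] limit_sell(price=97, qty=3): fills=none; bids=[-] asks=[#5:3@97]
After op 6 [order #6] limit_buy(price=100, qty=5): fills=#6x#5:3@97; bids=[#6:2@100] asks=[-]
After op 7 [order #7] market_buy(qty=4): fills=none; bids=[#6:2@100] asks=[-]
After op 8 cancel(order #6): fills=none; bids=[-] asks=[-]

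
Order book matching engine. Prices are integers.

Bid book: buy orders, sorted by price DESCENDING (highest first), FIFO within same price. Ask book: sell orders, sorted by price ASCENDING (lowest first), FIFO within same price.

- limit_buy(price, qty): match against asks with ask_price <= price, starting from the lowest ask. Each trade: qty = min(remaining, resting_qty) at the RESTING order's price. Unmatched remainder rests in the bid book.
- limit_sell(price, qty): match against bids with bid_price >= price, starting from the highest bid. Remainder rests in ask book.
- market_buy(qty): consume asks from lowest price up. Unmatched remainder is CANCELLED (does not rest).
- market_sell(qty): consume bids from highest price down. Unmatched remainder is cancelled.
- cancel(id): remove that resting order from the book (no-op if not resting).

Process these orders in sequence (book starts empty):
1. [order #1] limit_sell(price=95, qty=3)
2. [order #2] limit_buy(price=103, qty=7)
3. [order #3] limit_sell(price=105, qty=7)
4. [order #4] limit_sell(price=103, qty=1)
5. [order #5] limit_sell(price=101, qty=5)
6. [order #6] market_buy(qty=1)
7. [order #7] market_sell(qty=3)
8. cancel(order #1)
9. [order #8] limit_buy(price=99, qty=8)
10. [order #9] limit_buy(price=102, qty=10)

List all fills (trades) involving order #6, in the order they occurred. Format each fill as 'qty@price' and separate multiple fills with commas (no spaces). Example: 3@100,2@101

Answer: 1@101

Derivation:
After op 1 [order #1] limit_sell(price=95, qty=3): fills=none; bids=[-] asks=[#1:3@95]
After op 2 [order #2] limit_buy(price=103, qty=7): fills=#2x#1:3@95; bids=[#2:4@103] asks=[-]
After op 3 [order #3] limit_sell(price=105, qty=7): fills=none; bids=[#2:4@103] asks=[#3:7@105]
After op 4 [order #4] limit_sell(price=103, qty=1): fills=#2x#4:1@103; bids=[#2:3@103] asks=[#3:7@105]
After op 5 [order #5] limit_sell(price=101, qty=5): fills=#2x#5:3@103; bids=[-] asks=[#5:2@101 #3:7@105]
After op 6 [order #6] market_buy(qty=1): fills=#6x#5:1@101; bids=[-] asks=[#5:1@101 #3:7@105]
After op 7 [order #7] market_sell(qty=3): fills=none; bids=[-] asks=[#5:1@101 #3:7@105]
After op 8 cancel(order #1): fills=none; bids=[-] asks=[#5:1@101 #3:7@105]
After op 9 [order #8] limit_buy(price=99, qty=8): fills=none; bids=[#8:8@99] asks=[#5:1@101 #3:7@105]
After op 10 [order #9] limit_buy(price=102, qty=10): fills=#9x#5:1@101; bids=[#9:9@102 #8:8@99] asks=[#3:7@105]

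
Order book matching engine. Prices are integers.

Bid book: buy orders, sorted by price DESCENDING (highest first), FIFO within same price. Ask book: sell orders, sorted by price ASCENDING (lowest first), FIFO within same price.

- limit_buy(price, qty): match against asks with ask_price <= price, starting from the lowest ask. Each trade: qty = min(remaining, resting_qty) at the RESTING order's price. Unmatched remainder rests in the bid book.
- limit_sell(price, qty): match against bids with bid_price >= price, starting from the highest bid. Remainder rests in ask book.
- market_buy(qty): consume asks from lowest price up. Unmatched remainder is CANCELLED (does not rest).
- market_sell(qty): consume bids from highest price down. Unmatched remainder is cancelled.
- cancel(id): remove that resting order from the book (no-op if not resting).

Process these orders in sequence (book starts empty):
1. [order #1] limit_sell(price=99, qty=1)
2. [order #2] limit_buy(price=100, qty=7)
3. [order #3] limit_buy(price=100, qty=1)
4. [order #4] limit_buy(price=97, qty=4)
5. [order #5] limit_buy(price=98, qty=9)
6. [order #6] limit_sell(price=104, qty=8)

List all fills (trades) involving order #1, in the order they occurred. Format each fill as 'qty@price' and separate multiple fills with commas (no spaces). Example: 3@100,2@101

After op 1 [order #1] limit_sell(price=99, qty=1): fills=none; bids=[-] asks=[#1:1@99]
After op 2 [order #2] limit_buy(price=100, qty=7): fills=#2x#1:1@99; bids=[#2:6@100] asks=[-]
After op 3 [order #3] limit_buy(price=100, qty=1): fills=none; bids=[#2:6@100 #3:1@100] asks=[-]
After op 4 [order #4] limit_buy(price=97, qty=4): fills=none; bids=[#2:6@100 #3:1@100 #4:4@97] asks=[-]
After op 5 [order #5] limit_buy(price=98, qty=9): fills=none; bids=[#2:6@100 #3:1@100 #5:9@98 #4:4@97] asks=[-]
After op 6 [order #6] limit_sell(price=104, qty=8): fills=none; bids=[#2:6@100 #3:1@100 #5:9@98 #4:4@97] asks=[#6:8@104]

Answer: 1@99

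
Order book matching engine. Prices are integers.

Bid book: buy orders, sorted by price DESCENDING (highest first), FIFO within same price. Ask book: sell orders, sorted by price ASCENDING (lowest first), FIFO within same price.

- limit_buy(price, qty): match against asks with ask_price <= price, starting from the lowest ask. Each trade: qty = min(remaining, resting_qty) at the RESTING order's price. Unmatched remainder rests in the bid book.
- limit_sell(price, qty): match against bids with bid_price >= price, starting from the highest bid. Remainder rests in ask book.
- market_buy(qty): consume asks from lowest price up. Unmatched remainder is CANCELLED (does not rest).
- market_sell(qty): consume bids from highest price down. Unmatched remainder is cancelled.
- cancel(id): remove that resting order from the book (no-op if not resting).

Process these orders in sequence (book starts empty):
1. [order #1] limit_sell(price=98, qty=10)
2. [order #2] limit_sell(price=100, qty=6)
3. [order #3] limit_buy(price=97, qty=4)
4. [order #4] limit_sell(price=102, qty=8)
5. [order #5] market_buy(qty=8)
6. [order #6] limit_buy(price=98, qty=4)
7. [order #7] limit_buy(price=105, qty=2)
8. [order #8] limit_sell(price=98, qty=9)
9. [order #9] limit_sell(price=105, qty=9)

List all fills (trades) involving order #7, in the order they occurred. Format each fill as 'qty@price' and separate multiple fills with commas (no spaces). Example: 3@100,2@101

Answer: 2@100

Derivation:
After op 1 [order #1] limit_sell(price=98, qty=10): fills=none; bids=[-] asks=[#1:10@98]
After op 2 [order #2] limit_sell(price=100, qty=6): fills=none; bids=[-] asks=[#1:10@98 #2:6@100]
After op 3 [order #3] limit_buy(price=97, qty=4): fills=none; bids=[#3:4@97] asks=[#1:10@98 #2:6@100]
After op 4 [order #4] limit_sell(price=102, qty=8): fills=none; bids=[#3:4@97] asks=[#1:10@98 #2:6@100 #4:8@102]
After op 5 [order #5] market_buy(qty=8): fills=#5x#1:8@98; bids=[#3:4@97] asks=[#1:2@98 #2:6@100 #4:8@102]
After op 6 [order #6] limit_buy(price=98, qty=4): fills=#6x#1:2@98; bids=[#6:2@98 #3:4@97] asks=[#2:6@100 #4:8@102]
After op 7 [order #7] limit_buy(price=105, qty=2): fills=#7x#2:2@100; bids=[#6:2@98 #3:4@97] asks=[#2:4@100 #4:8@102]
After op 8 [order #8] limit_sell(price=98, qty=9): fills=#6x#8:2@98; bids=[#3:4@97] asks=[#8:7@98 #2:4@100 #4:8@102]
After op 9 [order #9] limit_sell(price=105, qty=9): fills=none; bids=[#3:4@97] asks=[#8:7@98 #2:4@100 #4:8@102 #9:9@105]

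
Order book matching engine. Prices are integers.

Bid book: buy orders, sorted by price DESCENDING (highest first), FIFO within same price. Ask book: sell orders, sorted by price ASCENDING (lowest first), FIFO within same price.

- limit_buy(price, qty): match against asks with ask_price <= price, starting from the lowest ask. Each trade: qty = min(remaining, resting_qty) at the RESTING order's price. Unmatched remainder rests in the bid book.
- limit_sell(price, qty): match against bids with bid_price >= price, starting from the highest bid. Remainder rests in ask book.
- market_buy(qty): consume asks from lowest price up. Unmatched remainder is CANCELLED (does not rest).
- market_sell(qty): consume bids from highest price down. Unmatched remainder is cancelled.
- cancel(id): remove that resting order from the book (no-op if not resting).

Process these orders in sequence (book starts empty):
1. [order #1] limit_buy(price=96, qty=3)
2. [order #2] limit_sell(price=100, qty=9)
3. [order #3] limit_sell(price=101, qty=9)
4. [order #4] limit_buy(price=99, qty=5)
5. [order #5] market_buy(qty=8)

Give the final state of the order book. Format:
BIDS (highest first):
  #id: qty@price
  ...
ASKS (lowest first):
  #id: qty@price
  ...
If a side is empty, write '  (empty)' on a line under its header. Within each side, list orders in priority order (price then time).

After op 1 [order #1] limit_buy(price=96, qty=3): fills=none; bids=[#1:3@96] asks=[-]
After op 2 [order #2] limit_sell(price=100, qty=9): fills=none; bids=[#1:3@96] asks=[#2:9@100]
After op 3 [order #3] limit_sell(price=101, qty=9): fills=none; bids=[#1:3@96] asks=[#2:9@100 #3:9@101]
After op 4 [order #4] limit_buy(price=99, qty=5): fills=none; bids=[#4:5@99 #1:3@96] asks=[#2:9@100 #3:9@101]
After op 5 [order #5] market_buy(qty=8): fills=#5x#2:8@100; bids=[#4:5@99 #1:3@96] asks=[#2:1@100 #3:9@101]

Answer: BIDS (highest first):
  #4: 5@99
  #1: 3@96
ASKS (lowest first):
  #2: 1@100
  #3: 9@101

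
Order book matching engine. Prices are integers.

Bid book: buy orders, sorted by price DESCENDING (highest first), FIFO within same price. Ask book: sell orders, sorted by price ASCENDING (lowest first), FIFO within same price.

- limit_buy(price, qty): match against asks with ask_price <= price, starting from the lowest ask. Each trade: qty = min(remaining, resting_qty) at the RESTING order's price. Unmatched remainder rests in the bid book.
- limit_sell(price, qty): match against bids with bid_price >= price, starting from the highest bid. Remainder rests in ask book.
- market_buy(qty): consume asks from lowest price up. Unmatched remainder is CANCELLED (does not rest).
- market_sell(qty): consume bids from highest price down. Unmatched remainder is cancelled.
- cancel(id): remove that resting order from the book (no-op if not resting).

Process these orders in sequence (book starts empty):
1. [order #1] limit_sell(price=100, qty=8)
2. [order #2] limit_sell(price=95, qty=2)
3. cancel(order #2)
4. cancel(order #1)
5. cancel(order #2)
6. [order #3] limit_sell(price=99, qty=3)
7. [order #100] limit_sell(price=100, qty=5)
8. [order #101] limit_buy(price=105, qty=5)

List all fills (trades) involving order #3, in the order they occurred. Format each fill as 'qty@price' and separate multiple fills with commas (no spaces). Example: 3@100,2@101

After op 1 [order #1] limit_sell(price=100, qty=8): fills=none; bids=[-] asks=[#1:8@100]
After op 2 [order #2] limit_sell(price=95, qty=2): fills=none; bids=[-] asks=[#2:2@95 #1:8@100]
After op 3 cancel(order #2): fills=none; bids=[-] asks=[#1:8@100]
After op 4 cancel(order #1): fills=none; bids=[-] asks=[-]
After op 5 cancel(order #2): fills=none; bids=[-] asks=[-]
After op 6 [order #3] limit_sell(price=99, qty=3): fills=none; bids=[-] asks=[#3:3@99]
After op 7 [order #100] limit_sell(price=100, qty=5): fills=none; bids=[-] asks=[#3:3@99 #100:5@100]
After op 8 [order #101] limit_buy(price=105, qty=5): fills=#101x#3:3@99 #101x#100:2@100; bids=[-] asks=[#100:3@100]

Answer: 3@99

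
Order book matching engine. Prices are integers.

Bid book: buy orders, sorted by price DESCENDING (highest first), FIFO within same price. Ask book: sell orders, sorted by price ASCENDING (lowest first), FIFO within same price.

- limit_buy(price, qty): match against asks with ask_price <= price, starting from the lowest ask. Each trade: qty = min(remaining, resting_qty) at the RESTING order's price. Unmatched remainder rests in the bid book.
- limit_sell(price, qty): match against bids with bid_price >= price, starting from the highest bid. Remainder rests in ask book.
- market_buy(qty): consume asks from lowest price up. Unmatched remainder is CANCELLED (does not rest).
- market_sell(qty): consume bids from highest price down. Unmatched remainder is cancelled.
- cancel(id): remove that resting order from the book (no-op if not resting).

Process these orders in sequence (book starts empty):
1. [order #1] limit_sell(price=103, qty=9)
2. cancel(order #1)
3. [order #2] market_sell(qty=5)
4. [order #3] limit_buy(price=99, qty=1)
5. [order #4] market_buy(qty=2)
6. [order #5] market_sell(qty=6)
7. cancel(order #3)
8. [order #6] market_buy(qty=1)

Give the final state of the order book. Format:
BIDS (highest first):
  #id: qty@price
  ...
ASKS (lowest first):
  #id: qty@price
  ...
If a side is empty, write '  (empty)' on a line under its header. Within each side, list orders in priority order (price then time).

Answer: BIDS (highest first):
  (empty)
ASKS (lowest first):
  (empty)

Derivation:
After op 1 [order #1] limit_sell(price=103, qty=9): fills=none; bids=[-] asks=[#1:9@103]
After op 2 cancel(order #1): fills=none; bids=[-] asks=[-]
After op 3 [order #2] market_sell(qty=5): fills=none; bids=[-] asks=[-]
After op 4 [order #3] limit_buy(price=99, qty=1): fills=none; bids=[#3:1@99] asks=[-]
After op 5 [order #4] market_buy(qty=2): fills=none; bids=[#3:1@99] asks=[-]
After op 6 [order #5] market_sell(qty=6): fills=#3x#5:1@99; bids=[-] asks=[-]
After op 7 cancel(order #3): fills=none; bids=[-] asks=[-]
After op 8 [order #6] market_buy(qty=1): fills=none; bids=[-] asks=[-]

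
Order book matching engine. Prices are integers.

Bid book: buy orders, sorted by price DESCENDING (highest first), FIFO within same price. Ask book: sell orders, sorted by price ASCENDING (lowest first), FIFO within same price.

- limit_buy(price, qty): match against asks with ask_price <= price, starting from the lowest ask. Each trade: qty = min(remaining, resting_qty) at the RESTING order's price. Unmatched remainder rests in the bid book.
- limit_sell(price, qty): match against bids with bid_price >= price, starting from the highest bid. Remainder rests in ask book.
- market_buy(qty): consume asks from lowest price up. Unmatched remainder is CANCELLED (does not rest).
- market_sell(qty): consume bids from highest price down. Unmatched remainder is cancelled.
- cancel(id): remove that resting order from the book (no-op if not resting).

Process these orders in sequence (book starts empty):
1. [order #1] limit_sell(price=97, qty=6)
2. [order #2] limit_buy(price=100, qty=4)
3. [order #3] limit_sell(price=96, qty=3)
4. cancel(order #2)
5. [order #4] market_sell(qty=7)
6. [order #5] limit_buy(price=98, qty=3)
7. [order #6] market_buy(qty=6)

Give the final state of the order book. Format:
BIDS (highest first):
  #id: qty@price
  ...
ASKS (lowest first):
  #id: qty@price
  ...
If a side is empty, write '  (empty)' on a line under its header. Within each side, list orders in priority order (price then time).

After op 1 [order #1] limit_sell(price=97, qty=6): fills=none; bids=[-] asks=[#1:6@97]
After op 2 [order #2] limit_buy(price=100, qty=4): fills=#2x#1:4@97; bids=[-] asks=[#1:2@97]
After op 3 [order #3] limit_sell(price=96, qty=3): fills=none; bids=[-] asks=[#3:3@96 #1:2@97]
After op 4 cancel(order #2): fills=none; bids=[-] asks=[#3:3@96 #1:2@97]
After op 5 [order #4] market_sell(qty=7): fills=none; bids=[-] asks=[#3:3@96 #1:2@97]
After op 6 [order #5] limit_buy(price=98, qty=3): fills=#5x#3:3@96; bids=[-] asks=[#1:2@97]
After op 7 [order #6] market_buy(qty=6): fills=#6x#1:2@97; bids=[-] asks=[-]

Answer: BIDS (highest first):
  (empty)
ASKS (lowest first):
  (empty)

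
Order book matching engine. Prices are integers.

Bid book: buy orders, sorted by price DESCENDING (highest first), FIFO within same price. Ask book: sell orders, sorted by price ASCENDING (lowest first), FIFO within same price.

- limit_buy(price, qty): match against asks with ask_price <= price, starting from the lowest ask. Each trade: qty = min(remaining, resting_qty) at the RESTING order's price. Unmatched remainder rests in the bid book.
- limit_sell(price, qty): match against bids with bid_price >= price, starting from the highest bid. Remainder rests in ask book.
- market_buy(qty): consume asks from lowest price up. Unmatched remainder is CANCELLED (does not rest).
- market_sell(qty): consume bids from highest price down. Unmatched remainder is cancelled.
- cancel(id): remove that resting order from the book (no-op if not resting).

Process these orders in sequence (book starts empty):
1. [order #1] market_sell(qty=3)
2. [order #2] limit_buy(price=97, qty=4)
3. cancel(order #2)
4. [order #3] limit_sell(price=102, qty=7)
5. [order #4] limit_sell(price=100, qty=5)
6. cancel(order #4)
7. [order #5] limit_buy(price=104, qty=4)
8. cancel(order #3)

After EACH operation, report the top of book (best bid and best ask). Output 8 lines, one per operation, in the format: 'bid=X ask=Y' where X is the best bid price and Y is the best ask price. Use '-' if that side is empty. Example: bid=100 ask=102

After op 1 [order #1] market_sell(qty=3): fills=none; bids=[-] asks=[-]
After op 2 [order #2] limit_buy(price=97, qty=4): fills=none; bids=[#2:4@97] asks=[-]
After op 3 cancel(order #2): fills=none; bids=[-] asks=[-]
After op 4 [order #3] limit_sell(price=102, qty=7): fills=none; bids=[-] asks=[#3:7@102]
After op 5 [order #4] limit_sell(price=100, qty=5): fills=none; bids=[-] asks=[#4:5@100 #3:7@102]
After op 6 cancel(order #4): fills=none; bids=[-] asks=[#3:7@102]
After op 7 [order #5] limit_buy(price=104, qty=4): fills=#5x#3:4@102; bids=[-] asks=[#3:3@102]
After op 8 cancel(order #3): fills=none; bids=[-] asks=[-]

Answer: bid=- ask=-
bid=97 ask=-
bid=- ask=-
bid=- ask=102
bid=- ask=100
bid=- ask=102
bid=- ask=102
bid=- ask=-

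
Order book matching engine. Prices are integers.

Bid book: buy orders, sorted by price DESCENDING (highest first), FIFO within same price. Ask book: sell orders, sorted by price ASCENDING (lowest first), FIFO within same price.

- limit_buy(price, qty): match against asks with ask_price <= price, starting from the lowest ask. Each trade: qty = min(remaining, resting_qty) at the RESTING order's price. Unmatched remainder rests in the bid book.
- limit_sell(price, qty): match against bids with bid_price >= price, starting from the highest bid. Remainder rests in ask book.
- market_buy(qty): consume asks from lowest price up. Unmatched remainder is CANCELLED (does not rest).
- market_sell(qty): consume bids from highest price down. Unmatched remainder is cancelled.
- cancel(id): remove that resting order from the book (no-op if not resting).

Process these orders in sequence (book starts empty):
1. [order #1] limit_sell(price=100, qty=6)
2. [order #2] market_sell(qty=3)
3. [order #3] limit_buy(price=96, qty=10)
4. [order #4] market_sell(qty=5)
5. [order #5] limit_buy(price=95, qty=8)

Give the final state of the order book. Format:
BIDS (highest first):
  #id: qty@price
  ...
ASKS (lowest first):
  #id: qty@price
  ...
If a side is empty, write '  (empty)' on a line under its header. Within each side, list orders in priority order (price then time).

After op 1 [order #1] limit_sell(price=100, qty=6): fills=none; bids=[-] asks=[#1:6@100]
After op 2 [order #2] market_sell(qty=3): fills=none; bids=[-] asks=[#1:6@100]
After op 3 [order #3] limit_buy(price=96, qty=10): fills=none; bids=[#3:10@96] asks=[#1:6@100]
After op 4 [order #4] market_sell(qty=5): fills=#3x#4:5@96; bids=[#3:5@96] asks=[#1:6@100]
After op 5 [order #5] limit_buy(price=95, qty=8): fills=none; bids=[#3:5@96 #5:8@95] asks=[#1:6@100]

Answer: BIDS (highest first):
  #3: 5@96
  #5: 8@95
ASKS (lowest first):
  #1: 6@100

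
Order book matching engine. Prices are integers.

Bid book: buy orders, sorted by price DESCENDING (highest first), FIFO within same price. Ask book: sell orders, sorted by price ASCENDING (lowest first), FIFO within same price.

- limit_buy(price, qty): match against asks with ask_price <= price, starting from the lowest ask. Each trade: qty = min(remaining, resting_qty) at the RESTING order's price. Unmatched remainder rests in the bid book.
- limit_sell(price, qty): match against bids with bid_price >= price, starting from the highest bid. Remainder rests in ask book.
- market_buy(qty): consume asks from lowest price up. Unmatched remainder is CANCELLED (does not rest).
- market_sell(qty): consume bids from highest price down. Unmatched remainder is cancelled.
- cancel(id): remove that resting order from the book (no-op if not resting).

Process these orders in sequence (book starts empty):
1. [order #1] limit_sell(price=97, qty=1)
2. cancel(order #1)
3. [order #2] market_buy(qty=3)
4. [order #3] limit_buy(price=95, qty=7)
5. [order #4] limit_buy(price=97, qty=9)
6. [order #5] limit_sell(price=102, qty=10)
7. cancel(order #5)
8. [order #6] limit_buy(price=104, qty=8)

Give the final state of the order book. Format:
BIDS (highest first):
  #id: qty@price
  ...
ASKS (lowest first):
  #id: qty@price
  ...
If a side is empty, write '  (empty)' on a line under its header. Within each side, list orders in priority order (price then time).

After op 1 [order #1] limit_sell(price=97, qty=1): fills=none; bids=[-] asks=[#1:1@97]
After op 2 cancel(order #1): fills=none; bids=[-] asks=[-]
After op 3 [order #2] market_buy(qty=3): fills=none; bids=[-] asks=[-]
After op 4 [order #3] limit_buy(price=95, qty=7): fills=none; bids=[#3:7@95] asks=[-]
After op 5 [order #4] limit_buy(price=97, qty=9): fills=none; bids=[#4:9@97 #3:7@95] asks=[-]
After op 6 [order #5] limit_sell(price=102, qty=10): fills=none; bids=[#4:9@97 #3:7@95] asks=[#5:10@102]
After op 7 cancel(order #5): fills=none; bids=[#4:9@97 #3:7@95] asks=[-]
After op 8 [order #6] limit_buy(price=104, qty=8): fills=none; bids=[#6:8@104 #4:9@97 #3:7@95] asks=[-]

Answer: BIDS (highest first):
  #6: 8@104
  #4: 9@97
  #3: 7@95
ASKS (lowest first):
  (empty)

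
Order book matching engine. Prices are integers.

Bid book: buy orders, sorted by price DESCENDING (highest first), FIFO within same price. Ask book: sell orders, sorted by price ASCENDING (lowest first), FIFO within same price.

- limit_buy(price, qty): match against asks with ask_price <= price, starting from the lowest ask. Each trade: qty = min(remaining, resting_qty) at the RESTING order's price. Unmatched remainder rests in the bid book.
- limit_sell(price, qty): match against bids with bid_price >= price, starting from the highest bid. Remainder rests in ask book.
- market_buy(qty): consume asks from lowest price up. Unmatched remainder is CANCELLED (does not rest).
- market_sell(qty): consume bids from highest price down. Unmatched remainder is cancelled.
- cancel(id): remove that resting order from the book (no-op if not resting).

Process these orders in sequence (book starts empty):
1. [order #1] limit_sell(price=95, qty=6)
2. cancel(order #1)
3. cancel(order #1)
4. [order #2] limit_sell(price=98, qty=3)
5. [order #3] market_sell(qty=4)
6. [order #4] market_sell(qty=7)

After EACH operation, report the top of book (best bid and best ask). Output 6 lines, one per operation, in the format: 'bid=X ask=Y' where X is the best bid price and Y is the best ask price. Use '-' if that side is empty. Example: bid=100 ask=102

Answer: bid=- ask=95
bid=- ask=-
bid=- ask=-
bid=- ask=98
bid=- ask=98
bid=- ask=98

Derivation:
After op 1 [order #1] limit_sell(price=95, qty=6): fills=none; bids=[-] asks=[#1:6@95]
After op 2 cancel(order #1): fills=none; bids=[-] asks=[-]
After op 3 cancel(order #1): fills=none; bids=[-] asks=[-]
After op 4 [order #2] limit_sell(price=98, qty=3): fills=none; bids=[-] asks=[#2:3@98]
After op 5 [order #3] market_sell(qty=4): fills=none; bids=[-] asks=[#2:3@98]
After op 6 [order #4] market_sell(qty=7): fills=none; bids=[-] asks=[#2:3@98]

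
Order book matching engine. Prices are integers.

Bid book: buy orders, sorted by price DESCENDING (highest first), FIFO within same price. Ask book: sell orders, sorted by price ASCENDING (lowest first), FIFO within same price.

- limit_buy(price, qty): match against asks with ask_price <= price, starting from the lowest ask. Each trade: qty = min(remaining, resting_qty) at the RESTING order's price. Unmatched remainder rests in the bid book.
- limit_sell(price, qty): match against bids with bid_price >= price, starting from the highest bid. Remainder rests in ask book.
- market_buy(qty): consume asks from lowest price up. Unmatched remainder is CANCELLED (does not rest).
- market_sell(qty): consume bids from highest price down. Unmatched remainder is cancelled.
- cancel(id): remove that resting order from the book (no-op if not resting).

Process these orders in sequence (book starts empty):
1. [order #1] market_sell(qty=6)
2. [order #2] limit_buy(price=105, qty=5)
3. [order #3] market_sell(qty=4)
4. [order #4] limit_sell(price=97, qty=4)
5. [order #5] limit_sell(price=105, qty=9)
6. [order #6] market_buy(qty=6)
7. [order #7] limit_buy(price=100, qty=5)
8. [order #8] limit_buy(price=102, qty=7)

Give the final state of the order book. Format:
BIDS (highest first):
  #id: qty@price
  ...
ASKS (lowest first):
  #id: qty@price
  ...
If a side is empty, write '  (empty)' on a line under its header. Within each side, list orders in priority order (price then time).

After op 1 [order #1] market_sell(qty=6): fills=none; bids=[-] asks=[-]
After op 2 [order #2] limit_buy(price=105, qty=5): fills=none; bids=[#2:5@105] asks=[-]
After op 3 [order #3] market_sell(qty=4): fills=#2x#3:4@105; bids=[#2:1@105] asks=[-]
After op 4 [order #4] limit_sell(price=97, qty=4): fills=#2x#4:1@105; bids=[-] asks=[#4:3@97]
After op 5 [order #5] limit_sell(price=105, qty=9): fills=none; bids=[-] asks=[#4:3@97 #5:9@105]
After op 6 [order #6] market_buy(qty=6): fills=#6x#4:3@97 #6x#5:3@105; bids=[-] asks=[#5:6@105]
After op 7 [order #7] limit_buy(price=100, qty=5): fills=none; bids=[#7:5@100] asks=[#5:6@105]
After op 8 [order #8] limit_buy(price=102, qty=7): fills=none; bids=[#8:7@102 #7:5@100] asks=[#5:6@105]

Answer: BIDS (highest first):
  #8: 7@102
  #7: 5@100
ASKS (lowest first):
  #5: 6@105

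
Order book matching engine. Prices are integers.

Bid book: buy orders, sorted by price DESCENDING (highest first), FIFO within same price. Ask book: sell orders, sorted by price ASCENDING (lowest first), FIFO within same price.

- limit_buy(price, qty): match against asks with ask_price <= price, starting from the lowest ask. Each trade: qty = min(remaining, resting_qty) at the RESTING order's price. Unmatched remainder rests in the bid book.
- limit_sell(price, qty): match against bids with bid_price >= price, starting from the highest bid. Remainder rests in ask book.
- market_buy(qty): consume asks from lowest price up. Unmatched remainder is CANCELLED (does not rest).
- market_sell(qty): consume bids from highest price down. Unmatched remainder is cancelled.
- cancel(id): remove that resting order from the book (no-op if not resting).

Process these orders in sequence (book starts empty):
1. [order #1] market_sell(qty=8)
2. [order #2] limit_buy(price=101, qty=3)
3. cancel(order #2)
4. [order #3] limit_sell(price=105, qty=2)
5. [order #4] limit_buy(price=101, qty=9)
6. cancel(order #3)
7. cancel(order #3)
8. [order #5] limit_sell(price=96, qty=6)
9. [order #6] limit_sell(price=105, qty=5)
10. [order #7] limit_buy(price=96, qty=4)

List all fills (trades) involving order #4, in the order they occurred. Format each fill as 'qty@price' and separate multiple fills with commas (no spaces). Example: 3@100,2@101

After op 1 [order #1] market_sell(qty=8): fills=none; bids=[-] asks=[-]
After op 2 [order #2] limit_buy(price=101, qty=3): fills=none; bids=[#2:3@101] asks=[-]
After op 3 cancel(order #2): fills=none; bids=[-] asks=[-]
After op 4 [order #3] limit_sell(price=105, qty=2): fills=none; bids=[-] asks=[#3:2@105]
After op 5 [order #4] limit_buy(price=101, qty=9): fills=none; bids=[#4:9@101] asks=[#3:2@105]
After op 6 cancel(order #3): fills=none; bids=[#4:9@101] asks=[-]
After op 7 cancel(order #3): fills=none; bids=[#4:9@101] asks=[-]
After op 8 [order #5] limit_sell(price=96, qty=6): fills=#4x#5:6@101; bids=[#4:3@101] asks=[-]
After op 9 [order #6] limit_sell(price=105, qty=5): fills=none; bids=[#4:3@101] asks=[#6:5@105]
After op 10 [order #7] limit_buy(price=96, qty=4): fills=none; bids=[#4:3@101 #7:4@96] asks=[#6:5@105]

Answer: 6@101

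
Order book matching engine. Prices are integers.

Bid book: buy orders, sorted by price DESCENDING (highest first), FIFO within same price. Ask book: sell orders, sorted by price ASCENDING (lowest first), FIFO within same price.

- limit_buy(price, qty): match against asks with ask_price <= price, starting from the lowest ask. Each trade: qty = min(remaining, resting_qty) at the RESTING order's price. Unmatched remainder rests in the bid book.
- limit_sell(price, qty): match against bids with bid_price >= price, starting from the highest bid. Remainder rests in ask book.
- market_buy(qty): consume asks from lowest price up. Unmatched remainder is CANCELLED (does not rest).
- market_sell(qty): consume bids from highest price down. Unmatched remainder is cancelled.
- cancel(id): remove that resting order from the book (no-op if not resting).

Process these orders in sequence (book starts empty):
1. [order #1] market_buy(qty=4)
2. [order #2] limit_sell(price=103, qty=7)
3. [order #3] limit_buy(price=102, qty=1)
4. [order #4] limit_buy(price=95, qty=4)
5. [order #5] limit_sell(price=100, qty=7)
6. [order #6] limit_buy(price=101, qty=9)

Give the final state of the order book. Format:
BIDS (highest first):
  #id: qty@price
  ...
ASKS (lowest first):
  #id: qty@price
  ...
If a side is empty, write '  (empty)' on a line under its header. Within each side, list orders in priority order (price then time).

After op 1 [order #1] market_buy(qty=4): fills=none; bids=[-] asks=[-]
After op 2 [order #2] limit_sell(price=103, qty=7): fills=none; bids=[-] asks=[#2:7@103]
After op 3 [order #3] limit_buy(price=102, qty=1): fills=none; bids=[#3:1@102] asks=[#2:7@103]
After op 4 [order #4] limit_buy(price=95, qty=4): fills=none; bids=[#3:1@102 #4:4@95] asks=[#2:7@103]
After op 5 [order #5] limit_sell(price=100, qty=7): fills=#3x#5:1@102; bids=[#4:4@95] asks=[#5:6@100 #2:7@103]
After op 6 [order #6] limit_buy(price=101, qty=9): fills=#6x#5:6@100; bids=[#6:3@101 #4:4@95] asks=[#2:7@103]

Answer: BIDS (highest first):
  #6: 3@101
  #4: 4@95
ASKS (lowest first):
  #2: 7@103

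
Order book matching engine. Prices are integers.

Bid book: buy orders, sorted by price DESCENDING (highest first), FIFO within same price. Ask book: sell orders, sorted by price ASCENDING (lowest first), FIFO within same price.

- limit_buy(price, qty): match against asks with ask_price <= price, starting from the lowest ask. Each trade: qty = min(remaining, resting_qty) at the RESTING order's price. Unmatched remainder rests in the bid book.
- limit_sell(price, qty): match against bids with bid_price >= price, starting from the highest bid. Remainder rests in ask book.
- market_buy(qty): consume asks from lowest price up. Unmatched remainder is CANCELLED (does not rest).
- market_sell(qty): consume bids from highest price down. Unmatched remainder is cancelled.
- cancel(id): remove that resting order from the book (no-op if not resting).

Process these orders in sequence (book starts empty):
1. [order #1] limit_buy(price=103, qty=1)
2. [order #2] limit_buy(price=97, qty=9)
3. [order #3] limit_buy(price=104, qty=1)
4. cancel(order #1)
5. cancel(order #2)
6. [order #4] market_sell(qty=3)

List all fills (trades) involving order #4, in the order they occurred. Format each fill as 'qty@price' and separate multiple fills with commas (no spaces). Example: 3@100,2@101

After op 1 [order #1] limit_buy(price=103, qty=1): fills=none; bids=[#1:1@103] asks=[-]
After op 2 [order #2] limit_buy(price=97, qty=9): fills=none; bids=[#1:1@103 #2:9@97] asks=[-]
After op 3 [order #3] limit_buy(price=104, qty=1): fills=none; bids=[#3:1@104 #1:1@103 #2:9@97] asks=[-]
After op 4 cancel(order #1): fills=none; bids=[#3:1@104 #2:9@97] asks=[-]
After op 5 cancel(order #2): fills=none; bids=[#3:1@104] asks=[-]
After op 6 [order #4] market_sell(qty=3): fills=#3x#4:1@104; bids=[-] asks=[-]

Answer: 1@104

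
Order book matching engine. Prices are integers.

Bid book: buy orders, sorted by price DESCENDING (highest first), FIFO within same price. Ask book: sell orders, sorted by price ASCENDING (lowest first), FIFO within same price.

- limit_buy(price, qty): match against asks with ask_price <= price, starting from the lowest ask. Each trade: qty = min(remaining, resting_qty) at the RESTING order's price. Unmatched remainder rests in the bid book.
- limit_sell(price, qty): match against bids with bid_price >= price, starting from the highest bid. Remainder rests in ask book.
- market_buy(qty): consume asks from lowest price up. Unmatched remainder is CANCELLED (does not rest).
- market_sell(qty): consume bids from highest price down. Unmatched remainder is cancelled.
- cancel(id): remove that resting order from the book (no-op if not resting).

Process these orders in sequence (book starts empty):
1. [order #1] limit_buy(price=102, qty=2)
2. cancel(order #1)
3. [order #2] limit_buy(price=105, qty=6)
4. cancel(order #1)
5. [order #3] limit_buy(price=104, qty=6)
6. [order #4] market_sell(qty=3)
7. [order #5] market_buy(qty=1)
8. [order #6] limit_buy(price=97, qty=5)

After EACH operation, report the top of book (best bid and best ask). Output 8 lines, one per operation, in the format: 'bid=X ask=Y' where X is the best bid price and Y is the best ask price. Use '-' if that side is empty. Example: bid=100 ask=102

Answer: bid=102 ask=-
bid=- ask=-
bid=105 ask=-
bid=105 ask=-
bid=105 ask=-
bid=105 ask=-
bid=105 ask=-
bid=105 ask=-

Derivation:
After op 1 [order #1] limit_buy(price=102, qty=2): fills=none; bids=[#1:2@102] asks=[-]
After op 2 cancel(order #1): fills=none; bids=[-] asks=[-]
After op 3 [order #2] limit_buy(price=105, qty=6): fills=none; bids=[#2:6@105] asks=[-]
After op 4 cancel(order #1): fills=none; bids=[#2:6@105] asks=[-]
After op 5 [order #3] limit_buy(price=104, qty=6): fills=none; bids=[#2:6@105 #3:6@104] asks=[-]
After op 6 [order #4] market_sell(qty=3): fills=#2x#4:3@105; bids=[#2:3@105 #3:6@104] asks=[-]
After op 7 [order #5] market_buy(qty=1): fills=none; bids=[#2:3@105 #3:6@104] asks=[-]
After op 8 [order #6] limit_buy(price=97, qty=5): fills=none; bids=[#2:3@105 #3:6@104 #6:5@97] asks=[-]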